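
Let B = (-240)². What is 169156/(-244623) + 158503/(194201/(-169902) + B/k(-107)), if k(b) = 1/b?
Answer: -183717739464614594/256154577291618423 ≈ -0.71721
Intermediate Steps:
B = 57600
169156/(-244623) + 158503/(194201/(-169902) + B/k(-107)) = 169156/(-244623) + 158503/(194201/(-169902) + 57600/(1/(-107))) = 169156*(-1/244623) + 158503/(194201*(-1/169902) + 57600/(-1/107)) = -169156/244623 + 158503/(-194201/169902 + 57600*(-107)) = -169156/244623 + 158503/(-194201/169902 - 6163200) = -169156/244623 + 158503/(-1047140200601/169902) = -169156/244623 + 158503*(-169902/1047140200601) = -169156/244623 - 26929976706/1047140200601 = -183717739464614594/256154577291618423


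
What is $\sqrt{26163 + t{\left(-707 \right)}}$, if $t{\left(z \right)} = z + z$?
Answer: $\sqrt{24749} \approx 157.32$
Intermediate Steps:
$t{\left(z \right)} = 2 z$
$\sqrt{26163 + t{\left(-707 \right)}} = \sqrt{26163 + 2 \left(-707\right)} = \sqrt{26163 - 1414} = \sqrt{24749}$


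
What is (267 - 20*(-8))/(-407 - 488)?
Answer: -427/895 ≈ -0.47710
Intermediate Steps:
(267 - 20*(-8))/(-407 - 488) = (267 + 160)/(-895) = 427*(-1/895) = -427/895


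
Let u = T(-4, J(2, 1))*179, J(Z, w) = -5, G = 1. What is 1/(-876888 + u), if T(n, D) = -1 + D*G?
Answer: -1/877962 ≈ -1.1390e-6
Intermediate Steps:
T(n, D) = -1 + D (T(n, D) = -1 + D*1 = -1 + D)
u = -1074 (u = (-1 - 5)*179 = -6*179 = -1074)
1/(-876888 + u) = 1/(-876888 - 1074) = 1/(-877962) = -1/877962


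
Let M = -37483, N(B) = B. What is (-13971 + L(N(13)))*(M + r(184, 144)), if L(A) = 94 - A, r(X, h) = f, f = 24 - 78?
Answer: 521388930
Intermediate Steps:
f = -54
r(X, h) = -54
(-13971 + L(N(13)))*(M + r(184, 144)) = (-13971 + (94 - 1*13))*(-37483 - 54) = (-13971 + (94 - 13))*(-37537) = (-13971 + 81)*(-37537) = -13890*(-37537) = 521388930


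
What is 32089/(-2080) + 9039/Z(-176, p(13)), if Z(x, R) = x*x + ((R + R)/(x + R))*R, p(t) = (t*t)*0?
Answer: -30474617/2013440 ≈ -15.136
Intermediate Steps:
p(t) = 0 (p(t) = t**2*0 = 0)
Z(x, R) = x**2 + 2*R**2/(R + x) (Z(x, R) = x**2 + ((2*R)/(R + x))*R = x**2 + (2*R/(R + x))*R = x**2 + 2*R**2/(R + x))
32089/(-2080) + 9039/Z(-176, p(13)) = 32089/(-2080) + 9039/((((-176)**3 + 2*0**2 + 0*(-176)**2)/(0 - 176))) = 32089*(-1/2080) + 9039/(((-5451776 + 2*0 + 0*30976)/(-176))) = -32089/2080 + 9039/((-(-5451776 + 0 + 0)/176)) = -32089/2080 + 9039/((-1/176*(-5451776))) = -32089/2080 + 9039/30976 = -30474617/2013440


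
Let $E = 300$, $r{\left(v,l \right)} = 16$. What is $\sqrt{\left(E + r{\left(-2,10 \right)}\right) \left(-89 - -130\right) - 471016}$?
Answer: $2 i \sqrt{114515} \approx 676.8 i$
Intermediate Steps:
$\sqrt{\left(E + r{\left(-2,10 \right)}\right) \left(-89 - -130\right) - 471016} = \sqrt{\left(300 + 16\right) \left(-89 - -130\right) - 471016} = \sqrt{316 \left(-89 + 130\right) - 471016} = \sqrt{316 \cdot 41 - 471016} = \sqrt{12956 - 471016} = \sqrt{-458060} = 2 i \sqrt{114515}$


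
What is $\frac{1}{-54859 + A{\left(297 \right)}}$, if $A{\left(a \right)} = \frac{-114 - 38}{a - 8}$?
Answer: $- \frac{289}{15854403} \approx -1.8228 \cdot 10^{-5}$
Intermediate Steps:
$A{\left(a \right)} = - \frac{152}{-8 + a}$
$\frac{1}{-54859 + A{\left(297 \right)}} = \frac{1}{-54859 - \frac{152}{-8 + 297}} = \frac{1}{-54859 - \frac{152}{289}} = \frac{1}{- \frac{15854403}{289}} = - \frac{289}{15854403}$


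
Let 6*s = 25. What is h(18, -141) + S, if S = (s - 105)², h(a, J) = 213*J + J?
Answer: -720239/36 ≈ -20007.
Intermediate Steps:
s = 25/6 (s = (⅙)*25 = 25/6 ≈ 4.1667)
h(a, J) = 214*J
S = 366025/36 (S = (25/6 - 105)² = (-605/6)² = 366025/36 ≈ 10167.)
h(18, -141) + S = 214*(-141) + 366025/36 = -30174 + 366025/36 = -720239/36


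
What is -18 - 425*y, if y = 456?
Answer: -193818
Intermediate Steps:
-18 - 425*y = -18 - 425*456 = -18 - 193800 = -193818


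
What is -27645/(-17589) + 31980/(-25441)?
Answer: 3610775/11473891 ≈ 0.31469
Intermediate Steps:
-27645/(-17589) + 31980/(-25441) = -27645*(-1/17589) + 31980*(-1/25441) = 9215/5863 - 2460/1957 = 3610775/11473891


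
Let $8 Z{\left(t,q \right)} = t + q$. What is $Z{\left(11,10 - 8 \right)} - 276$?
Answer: $- \frac{2195}{8} \approx -274.38$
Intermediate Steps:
$Z{\left(t,q \right)} = \frac{q}{8} + \frac{t}{8}$ ($Z{\left(t,q \right)} = \frac{t + q}{8} = \frac{q + t}{8} = \frac{q}{8} + \frac{t}{8}$)
$Z{\left(11,10 - 8 \right)} - 276 = \left(\frac{10 - 8}{8} + \frac{1}{8} \cdot 11\right) - 276 = \left(\frac{10 - 8}{8} + \frac{11}{8}\right) - 276 = \left(\frac{1}{8} \cdot 2 + \frac{11}{8}\right) - 276 = \left(\frac{1}{4} + \frac{11}{8}\right) - 276 = \frac{13}{8} - 276 = - \frac{2195}{8}$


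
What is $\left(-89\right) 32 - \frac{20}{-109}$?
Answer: $- \frac{310412}{109} \approx -2847.8$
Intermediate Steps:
$\left(-89\right) 32 - \frac{20}{-109} = -2848 - - \frac{20}{109} = -2848 + \frac{20}{109} = - \frac{310412}{109}$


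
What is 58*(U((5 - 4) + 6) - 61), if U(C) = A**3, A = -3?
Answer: -5104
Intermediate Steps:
U(C) = -27 (U(C) = (-3)**3 = -27)
58*(U((5 - 4) + 6) - 61) = 58*(-27 - 61) = 58*(-88) = -5104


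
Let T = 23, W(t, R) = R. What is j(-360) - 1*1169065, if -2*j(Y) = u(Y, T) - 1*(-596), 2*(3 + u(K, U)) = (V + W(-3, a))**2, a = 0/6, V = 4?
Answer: -2338731/2 ≈ -1.1694e+6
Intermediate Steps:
a = 0 (a = 0*(1/6) = 0)
u(K, U) = 5 (u(K, U) = -3 + (4 + 0)**2/2 = -3 + (1/2)*4**2 = -3 + (1/2)*16 = -3 + 8 = 5)
j(Y) = -601/2 (j(Y) = -(5 - 1*(-596))/2 = -(5 + 596)/2 = -1/2*601 = -601/2)
j(-360) - 1*1169065 = -601/2 - 1*1169065 = -601/2 - 1169065 = -2338731/2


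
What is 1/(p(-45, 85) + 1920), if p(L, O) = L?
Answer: 1/1875 ≈ 0.00053333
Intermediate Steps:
1/(p(-45, 85) + 1920) = 1/(-45 + 1920) = 1/1875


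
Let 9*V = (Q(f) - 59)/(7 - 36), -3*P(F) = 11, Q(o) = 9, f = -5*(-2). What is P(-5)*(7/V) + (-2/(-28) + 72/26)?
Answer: -298342/2275 ≈ -131.14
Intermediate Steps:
f = 10
P(F) = -11/3 (P(F) = -⅓*11 = -11/3)
V = 50/261 (V = ((9 - 59)/(7 - 36))/9 = (-50/(-29))/9 = (-50*(-1/29))/9 = (⅑)*(50/29) = 50/261 ≈ 0.19157)
P(-5)*(7/V) + (-2/(-28) + 72/26) = -77/(3*50/261) + (-2/(-28) + 72/26) = -77*261/(3*50) + (-2*(-1/28) + 72*(1/26)) = -11/3*1827/50 + (1/14 + 36/13) = -6699/50 + 517/182 = -298342/2275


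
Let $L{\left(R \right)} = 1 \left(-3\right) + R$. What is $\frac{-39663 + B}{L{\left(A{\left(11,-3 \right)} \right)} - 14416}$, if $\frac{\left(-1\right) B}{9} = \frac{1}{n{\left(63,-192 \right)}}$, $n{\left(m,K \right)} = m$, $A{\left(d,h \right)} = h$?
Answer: $\frac{138821}{50477} \approx 2.7502$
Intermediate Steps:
$L{\left(R \right)} = -3 + R$
$B = - \frac{1}{7}$ ($B = - \frac{9}{63} = \left(-9\right) \frac{1}{63} = - \frac{1}{7} \approx -0.14286$)
$\frac{-39663 + B}{L{\left(A{\left(11,-3 \right)} \right)} - 14416} = \frac{-39663 - \frac{1}{7}}{\left(-3 - 3\right) - 14416} = - \frac{277642}{7 \left(-6 - 14416\right)} = - \frac{277642}{7 \left(-14422\right)} = \left(- \frac{277642}{7}\right) \left(- \frac{1}{14422}\right) = \frac{138821}{50477}$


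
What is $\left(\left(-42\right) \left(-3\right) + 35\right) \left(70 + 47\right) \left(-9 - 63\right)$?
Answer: $-1356264$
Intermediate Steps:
$\left(\left(-42\right) \left(-3\right) + 35\right) \left(70 + 47\right) \left(-9 - 63\right) = \left(126 + 35\right) 117 \left(-72\right) = 161 \left(-8424\right) = -1356264$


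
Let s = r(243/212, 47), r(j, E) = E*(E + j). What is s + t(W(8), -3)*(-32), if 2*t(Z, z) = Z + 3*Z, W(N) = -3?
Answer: 520433/212 ≈ 2454.9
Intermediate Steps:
s = 479729/212 (s = 47*(47 + 243/212) = 47*(10207/212) = 479729/212 ≈ 2262.9)
t(Z, z) = 2*Z (t(Z, z) = (Z + 3*Z)/2 = (4*Z)/2 = 2*Z)
s + t(W(8), -3)*(-32) = 479729/212 + (2*(-3))*(-32) = 479729/212 - 6*(-32) = 479729/212 + 192 = 520433/212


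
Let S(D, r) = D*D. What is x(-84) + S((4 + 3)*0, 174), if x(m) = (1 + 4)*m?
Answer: -420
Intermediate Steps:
x(m) = 5*m
S(D, r) = D²
x(-84) + S((4 + 3)*0, 174) = 5*(-84) + ((4 + 3)*0)² = -420 + (7*0)² = -420 + 0² = -420 + 0 = -420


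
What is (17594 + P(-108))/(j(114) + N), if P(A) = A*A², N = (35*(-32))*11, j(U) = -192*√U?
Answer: 239107715/2305936 - 1863177*√114/1152968 ≈ 86.438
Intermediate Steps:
N = -12320 (N = -1120*11 = -12320)
P(A) = A³
(17594 + P(-108))/(j(114) + N) = (17594 + (-108)³)/(-192*√114 - 12320) = (17594 - 1259712)/(-12320 - 192*√114) = -1242118/(-12320 - 192*√114)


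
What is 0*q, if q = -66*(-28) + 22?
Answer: 0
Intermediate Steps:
q = 1870 (q = 1848 + 22 = 1870)
0*q = 0*1870 = 0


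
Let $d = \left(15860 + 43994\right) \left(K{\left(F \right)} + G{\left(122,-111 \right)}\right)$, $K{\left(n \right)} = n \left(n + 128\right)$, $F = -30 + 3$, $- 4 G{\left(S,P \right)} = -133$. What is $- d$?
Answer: $\frac{322463425}{2} \approx 1.6123 \cdot 10^{8}$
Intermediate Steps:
$G{\left(S,P \right)} = \frac{133}{4}$ ($G{\left(S,P \right)} = \left(- \frac{1}{4}\right) \left(-133\right) = \frac{133}{4}$)
$F = -27$
$K{\left(n \right)} = n \left(128 + n\right)$
$d = - \frac{322463425}{2}$ ($d = \left(15860 + 43994\right) \left(- 27 \left(128 - 27\right) + \frac{133}{4}\right) = 59854 \left(\left(-27\right) 101 + \frac{133}{4}\right) = 59854 \left(-2727 + \frac{133}{4}\right) = 59854 \left(- \frac{10775}{4}\right) = - \frac{322463425}{2} \approx -1.6123 \cdot 10^{8}$)
$- d = \left(-1\right) \left(- \frac{322463425}{2}\right) = \frac{322463425}{2}$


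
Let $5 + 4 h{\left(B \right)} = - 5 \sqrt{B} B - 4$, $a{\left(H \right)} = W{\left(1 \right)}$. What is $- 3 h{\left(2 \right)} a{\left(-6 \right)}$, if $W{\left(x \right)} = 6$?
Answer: $\frac{81}{2} + 45 \sqrt{2} \approx 104.14$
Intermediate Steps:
$a{\left(H \right)} = 6$
$h{\left(B \right)} = - \frac{9}{4} - \frac{5 B^{\frac{3}{2}}}{4}$ ($h{\left(B \right)} = - \frac{5}{4} + \frac{- 5 \sqrt{B} B - 4}{4} = - \frac{5}{4} + \frac{- 5 B^{\frac{3}{2}} - 4}{4} = - \frac{5}{4} + \frac{-4 - 5 B^{\frac{3}{2}}}{4} = - \frac{5}{4} - \left(1 + \frac{5 B^{\frac{3}{2}}}{4}\right) = - \frac{9}{4} - \frac{5 B^{\frac{3}{2}}}{4}$)
$- 3 h{\left(2 \right)} a{\left(-6 \right)} = - 3 \left(- \frac{9}{4} - \frac{5 \cdot 2^{\frac{3}{2}}}{4}\right) 6 = - 3 \left(- \frac{9}{4} - \frac{5 \cdot 2 \sqrt{2}}{4}\right) 6 = - 3 \left(- \frac{9}{4} - \frac{5 \sqrt{2}}{2}\right) 6 = \left(\frac{27}{4} + \frac{15 \sqrt{2}}{2}\right) 6 = \frac{81}{2} + 45 \sqrt{2}$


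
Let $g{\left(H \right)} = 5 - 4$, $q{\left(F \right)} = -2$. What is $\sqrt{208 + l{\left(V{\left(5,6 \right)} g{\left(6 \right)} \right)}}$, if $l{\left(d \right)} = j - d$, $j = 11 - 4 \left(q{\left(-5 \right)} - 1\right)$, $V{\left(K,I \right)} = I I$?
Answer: $\sqrt{195} \approx 13.964$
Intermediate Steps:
$V{\left(K,I \right)} = I^{2}$
$g{\left(H \right)} = 1$
$j = 23$ ($j = 11 - 4 \left(-2 - 1\right) = 11 - 4 \left(-3\right) = 11 - -12 = 11 + 12 = 23$)
$l{\left(d \right)} = 23 - d$
$\sqrt{208 + l{\left(V{\left(5,6 \right)} g{\left(6 \right)} \right)}} = \sqrt{208 + \left(23 - 6^{2} \cdot 1\right)} = \sqrt{208 + \left(23 - 36 \cdot 1\right)} = \sqrt{208 + \left(23 - 36\right)} = \sqrt{208 - 13} = \sqrt{195}$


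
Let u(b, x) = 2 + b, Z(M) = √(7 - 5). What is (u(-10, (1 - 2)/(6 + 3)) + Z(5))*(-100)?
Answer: 800 - 100*√2 ≈ 658.58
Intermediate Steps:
Z(M) = √2
(u(-10, (1 - 2)/(6 + 3)) + Z(5))*(-100) = ((2 - 10) + √2)*(-100) = (-8 + √2)*(-100) = 800 - 100*√2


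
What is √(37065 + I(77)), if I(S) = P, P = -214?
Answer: √36851 ≈ 191.97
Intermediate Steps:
I(S) = -214
√(37065 + I(77)) = √(37065 - 214) = √36851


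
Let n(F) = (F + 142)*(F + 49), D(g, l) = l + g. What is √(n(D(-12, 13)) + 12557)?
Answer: √19707 ≈ 140.38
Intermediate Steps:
D(g, l) = g + l
n(F) = (49 + F)*(142 + F) (n(F) = (142 + F)*(49 + F) = (49 + F)*(142 + F))
√(n(D(-12, 13)) + 12557) = √((6958 + (-12 + 13)² + 191*(-12 + 13)) + 12557) = √((6958 + 1² + 191*1) + 12557) = √((6958 + 1 + 191) + 12557) = √(7150 + 12557) = √19707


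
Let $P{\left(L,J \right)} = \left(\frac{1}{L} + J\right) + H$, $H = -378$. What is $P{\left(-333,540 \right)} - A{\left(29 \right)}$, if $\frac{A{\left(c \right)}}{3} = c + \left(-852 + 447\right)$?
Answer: $\frac{429569}{333} \approx 1290.0$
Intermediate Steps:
$P{\left(L,J \right)} = -378 + J + \frac{1}{L}$ ($P{\left(L,J \right)} = \left(\frac{1}{L} + J\right) - 378 = \left(J + \frac{1}{L}\right) - 378 = -378 + J + \frac{1}{L}$)
$A{\left(c \right)} = -1215 + 3 c$ ($A{\left(c \right)} = 3 \left(c + \left(-852 + 447\right)\right) = 3 \left(c - 405\right) = 3 \left(-405 + c\right) = -1215 + 3 c$)
$P{\left(-333,540 \right)} - A{\left(29 \right)} = \left(-378 + 540 + \frac{1}{-333}\right) - \left(-1215 + 3 \cdot 29\right) = \left(-378 + 540 - \frac{1}{333}\right) - \left(-1215 + 87\right) = \frac{53945}{333} - -1128 = \frac{53945}{333} + 1128 = \frac{429569}{333}$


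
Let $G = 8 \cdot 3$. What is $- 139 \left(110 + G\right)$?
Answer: $-18626$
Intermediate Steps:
$G = 24$
$- 139 \left(110 + G\right) = - 139 \left(110 + 24\right) = \left(-139\right) 134 = -18626$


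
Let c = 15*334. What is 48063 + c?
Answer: 53073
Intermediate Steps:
c = 5010
48063 + c = 48063 + 5010 = 53073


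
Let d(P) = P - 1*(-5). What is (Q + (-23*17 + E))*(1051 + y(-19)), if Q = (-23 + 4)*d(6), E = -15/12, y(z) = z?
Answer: -620490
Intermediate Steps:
d(P) = 5 + P (d(P) = P + 5 = 5 + P)
E = -5/4 (E = -15*1/12 = -5/4 ≈ -1.2500)
Q = -209 (Q = (-23 + 4)*(5 + 6) = -19*11 = -209)
(Q + (-23*17 + E))*(1051 + y(-19)) = (-209 + (-23*17 - 5/4))*(1051 - 19) = (-209 + (-391 - 5/4))*1032 = (-209 - 1569/4)*1032 = -2405/4*1032 = -620490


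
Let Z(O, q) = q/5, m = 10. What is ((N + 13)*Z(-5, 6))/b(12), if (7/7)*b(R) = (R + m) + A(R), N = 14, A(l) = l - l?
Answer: 81/55 ≈ 1.4727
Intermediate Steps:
A(l) = 0
Z(O, q) = q/5 (Z(O, q) = q*(1/5) = q/5)
b(R) = 10 + R (b(R) = (R + 10) + 0 = (10 + R) + 0 = 10 + R)
((N + 13)*Z(-5, 6))/b(12) = ((14 + 13)*((1/5)*6))/(10 + 12) = (27*(6/5))/22 = (162/5)*(1/22) = 81/55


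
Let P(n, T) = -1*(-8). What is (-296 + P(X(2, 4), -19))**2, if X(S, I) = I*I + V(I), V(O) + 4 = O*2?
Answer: 82944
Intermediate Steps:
V(O) = -4 + 2*O (V(O) = -4 + O*2 = -4 + 2*O)
X(S, I) = -4 + I**2 + 2*I (X(S, I) = I*I + (-4 + 2*I) = I**2 + (-4 + 2*I) = -4 + I**2 + 2*I)
P(n, T) = 8
(-296 + P(X(2, 4), -19))**2 = (-296 + 8)**2 = (-288)**2 = 82944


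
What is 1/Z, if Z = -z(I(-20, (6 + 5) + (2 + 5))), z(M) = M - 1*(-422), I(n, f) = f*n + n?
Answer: -1/42 ≈ -0.023810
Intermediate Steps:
I(n, f) = n + f*n
z(M) = 422 + M (z(M) = M + 422 = 422 + M)
Z = -42 (Z = -(422 - 20*(1 + ((6 + 5) + (2 + 5)))) = -(422 - 20*(1 + (11 + 7))) = -(422 - 20*(1 + 18)) = -(422 - 20*19) = -(422 - 380) = -1*42 = -42)
1/Z = 1/(-42) = -1/42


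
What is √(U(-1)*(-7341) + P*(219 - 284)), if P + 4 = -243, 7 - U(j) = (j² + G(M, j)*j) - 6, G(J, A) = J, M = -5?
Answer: 22*I*√73 ≈ 187.97*I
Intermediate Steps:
U(j) = 13 - j² + 5*j (U(j) = 7 - ((j² - 5*j) - 6) = 7 - (-6 + j² - 5*j) = 7 + (6 - j² + 5*j) = 13 - j² + 5*j)
P = -247 (P = -4 - 243 = -247)
√(U(-1)*(-7341) + P*(219 - 284)) = √((13 - 1*(-1)² + 5*(-1))*(-7341) - 247*(219 - 284)) = √((13 - 1*1 - 5)*(-7341) - 247*(-65)) = √((13 - 1 - 5)*(-7341) + 16055) = √(7*(-7341) + 16055) = √(-51387 + 16055) = √(-35332) = 22*I*√73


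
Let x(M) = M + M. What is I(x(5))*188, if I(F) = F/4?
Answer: 470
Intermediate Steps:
x(M) = 2*M
I(F) = F/4 (I(F) = F*(¼) = F/4)
I(x(5))*188 = ((2*5)/4)*188 = ((¼)*10)*188 = (5/2)*188 = 470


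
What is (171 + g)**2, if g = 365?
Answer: 287296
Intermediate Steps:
(171 + g)**2 = (171 + 365)**2 = 536**2 = 287296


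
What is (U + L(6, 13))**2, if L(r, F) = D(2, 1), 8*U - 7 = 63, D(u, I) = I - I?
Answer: 1225/16 ≈ 76.563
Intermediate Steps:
D(u, I) = 0
U = 35/4 (U = 7/8 + (1/8)*63 = 7/8 + 63/8 = 35/4 ≈ 8.7500)
L(r, F) = 0
(U + L(6, 13))**2 = (35/4 + 0)**2 = (35/4)**2 = 1225/16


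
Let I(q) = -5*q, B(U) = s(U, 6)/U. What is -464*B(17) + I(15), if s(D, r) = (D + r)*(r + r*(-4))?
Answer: 190821/17 ≈ 11225.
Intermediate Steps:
s(D, r) = -3*r*(D + r) (s(D, r) = (D + r)*(r - 4*r) = (D + r)*(-3*r) = -3*r*(D + r))
B(U) = (-108 - 18*U)/U (B(U) = (-3*6*(U + 6))/U = (-3*6*(6 + U))/U = (-108 - 18*U)/U)
-464*B(17) + I(15) = -464*(-18 - 108/17) - 5*15 = -464*(-18 - 108*1/17) - 75 = -464*(-18 - 108/17) - 75 = -464*(-414/17) - 75 = 192096/17 - 75 = 190821/17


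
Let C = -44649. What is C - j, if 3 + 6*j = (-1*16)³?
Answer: -263795/6 ≈ -43966.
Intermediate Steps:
j = -4099/6 (j = -½ + (-1*16)³/6 = -½ + (⅙)*(-16)³ = -½ + (⅙)*(-4096) = -½ - 2048/3 = -4099/6 ≈ -683.17)
C - j = -44649 - 1*(-4099/6) = -44649 + 4099/6 = -263795/6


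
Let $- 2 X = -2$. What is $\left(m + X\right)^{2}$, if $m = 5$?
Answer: $36$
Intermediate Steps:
$X = 1$ ($X = \left(- \frac{1}{2}\right) \left(-2\right) = 1$)
$\left(m + X\right)^{2} = \left(5 + 1\right)^{2} = 6^{2} = 36$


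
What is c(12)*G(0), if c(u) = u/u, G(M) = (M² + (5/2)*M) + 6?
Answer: 6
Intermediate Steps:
G(M) = 6 + M² + 5*M/2 (G(M) = (M² + (5*(½))*M) + 6 = (M² + 5*M/2) + 6 = 6 + M² + 5*M/2)
c(u) = 1
c(12)*G(0) = 1*(6 + 0² + (5/2)*0) = 1*(6 + 0 + 0) = 1*6 = 6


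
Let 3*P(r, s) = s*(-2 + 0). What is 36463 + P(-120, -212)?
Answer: 109813/3 ≈ 36604.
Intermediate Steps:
P(r, s) = -2*s/3 (P(r, s) = (s*(-2 + 0))/3 = (s*(-2))/3 = (-2*s)/3 = -2*s/3)
36463 + P(-120, -212) = 36463 - ⅔*(-212) = 36463 + 424/3 = 109813/3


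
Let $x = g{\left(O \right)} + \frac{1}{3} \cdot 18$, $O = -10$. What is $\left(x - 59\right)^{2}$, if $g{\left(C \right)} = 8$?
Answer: $2025$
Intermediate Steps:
$x = 14$ ($x = 8 + \frac{1}{3} \cdot 18 = 8 + 6 = 14$)
$\left(x - 59\right)^{2} = \left(14 - 59\right)^{2} = \left(-45\right)^{2} = 2025$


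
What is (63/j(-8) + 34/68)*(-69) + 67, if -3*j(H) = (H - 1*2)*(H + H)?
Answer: 18241/160 ≈ 114.01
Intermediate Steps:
j(H) = -2*H*(-2 + H)/3 (j(H) = -(H - 1*2)*(H + H)/3 = -(H - 2)*2*H/3 = -(-2 + H)*2*H/3 = -2*H*(-2 + H)/3)
(63/j(-8) + 34/68)*(-69) + 67 = (63/(((2/3)*(-8)*(2 - 1*(-8)))) + 34/68)*(-69) + 67 = (63/(((2/3)*(-8)*(2 + 8))) + 34*(1/68))*(-69) + 67 = (63/(((2/3)*(-8)*10)) + 1/2)*(-69) + 67 = (63/(-160/3) + 1/2)*(-69) + 67 = (63*(-3/160) + 1/2)*(-69) + 67 = (-189/160 + 1/2)*(-69) + 67 = -109/160*(-69) + 67 = 7521/160 + 67 = 18241/160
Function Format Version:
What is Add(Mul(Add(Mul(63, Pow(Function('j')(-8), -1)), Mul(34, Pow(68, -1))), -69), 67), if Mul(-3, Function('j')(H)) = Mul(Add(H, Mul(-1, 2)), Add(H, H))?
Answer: Rational(18241, 160) ≈ 114.01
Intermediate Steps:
Function('j')(H) = Mul(Rational(-2, 3), H, Add(-2, H)) (Function('j')(H) = Mul(Rational(-1, 3), Mul(Add(H, Mul(-1, 2)), Add(H, H))) = Mul(Rational(-1, 3), Mul(Add(H, -2), Mul(2, H))) = Mul(Rational(-1, 3), Mul(Add(-2, H), Mul(2, H))) = Mul(Rational(-1, 3), Mul(2, H, Add(-2, H))) = Mul(Rational(-2, 3), H, Add(-2, H)))
Add(Mul(Add(Mul(63, Pow(Function('j')(-8), -1)), Mul(34, Pow(68, -1))), -69), 67) = Add(Mul(Add(Mul(63, Pow(Mul(Rational(2, 3), -8, Add(2, Mul(-1, -8))), -1)), Mul(34, Pow(68, -1))), -69), 67) = Add(Mul(Add(Mul(63, Pow(Mul(Rational(2, 3), -8, Add(2, 8)), -1)), Mul(34, Rational(1, 68))), -69), 67) = Add(Mul(Add(Mul(63, Pow(Mul(Rational(2, 3), -8, 10), -1)), Rational(1, 2)), -69), 67) = Add(Mul(Add(Mul(63, Pow(Rational(-160, 3), -1)), Rational(1, 2)), -69), 67) = Add(Mul(Add(Mul(63, Rational(-3, 160)), Rational(1, 2)), -69), 67) = Add(Mul(Add(Rational(-189, 160), Rational(1, 2)), -69), 67) = Add(Mul(Rational(-109, 160), -69), 67) = Add(Rational(7521, 160), 67) = Rational(18241, 160)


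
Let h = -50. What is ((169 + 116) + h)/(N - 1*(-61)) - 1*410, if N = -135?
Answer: -30575/74 ≈ -413.18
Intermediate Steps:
((169 + 116) + h)/(N - 1*(-61)) - 1*410 = ((169 + 116) - 50)/(-135 - 1*(-61)) - 1*410 = (285 - 50)/(-135 + 61) - 410 = 235/(-74) - 410 = 235*(-1/74) - 410 = -235/74 - 410 = -30575/74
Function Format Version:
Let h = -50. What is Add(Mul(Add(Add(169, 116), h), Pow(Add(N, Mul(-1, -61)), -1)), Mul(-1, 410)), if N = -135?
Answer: Rational(-30575, 74) ≈ -413.18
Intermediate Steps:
Add(Mul(Add(Add(169, 116), h), Pow(Add(N, Mul(-1, -61)), -1)), Mul(-1, 410)) = Add(Mul(Add(Add(169, 116), -50), Pow(Add(-135, Mul(-1, -61)), -1)), Mul(-1, 410)) = Add(Mul(Add(285, -50), Pow(Add(-135, 61), -1)), -410) = Add(Mul(235, Pow(-74, -1)), -410) = Add(Mul(235, Rational(-1, 74)), -410) = Add(Rational(-235, 74), -410) = Rational(-30575, 74)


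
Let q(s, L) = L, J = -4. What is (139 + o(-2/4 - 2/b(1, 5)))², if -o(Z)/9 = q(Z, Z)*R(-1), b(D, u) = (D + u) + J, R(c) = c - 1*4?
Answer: 20449/4 ≈ 5112.3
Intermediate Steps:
R(c) = -4 + c (R(c) = c - 4 = -4 + c)
b(D, u) = -4 + D + u (b(D, u) = (D + u) - 4 = -4 + D + u)
o(Z) = 45*Z (o(Z) = -9*Z*(-4 - 1) = -9*Z*(-5) = -(-45)*Z = 45*Z)
(139 + o(-2/4 - 2/b(1, 5)))² = (139 + 45*(-2/4 - 2/(-4 + 1 + 5)))² = (139 + 45*(-2*¼ - 2/2))² = (139 + 45*(-½ - 2*½))² = (139 + 45*(-½ - 1))² = (139 + 45*(-3/2))² = (139 - 135/2)² = (143/2)² = 20449/4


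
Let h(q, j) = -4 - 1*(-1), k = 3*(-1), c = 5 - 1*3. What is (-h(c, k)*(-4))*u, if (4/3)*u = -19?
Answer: 171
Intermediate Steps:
c = 2 (c = 5 - 3 = 2)
k = -3
u = -57/4 (u = (¾)*(-19) = -57/4 ≈ -14.250)
h(q, j) = -3 (h(q, j) = -4 + 1 = -3)
(-h(c, k)*(-4))*u = (-1*(-3)*(-4))*(-57/4) = (3*(-4))*(-57/4) = -12*(-57/4) = 171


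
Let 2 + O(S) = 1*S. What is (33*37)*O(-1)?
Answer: -3663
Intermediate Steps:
O(S) = -2 + S (O(S) = -2 + 1*S = -2 + S)
(33*37)*O(-1) = (33*37)*(-2 - 1) = 1221*(-3) = -3663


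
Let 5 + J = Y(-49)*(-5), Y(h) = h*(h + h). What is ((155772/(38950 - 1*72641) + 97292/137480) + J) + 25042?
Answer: 169241451949/165422810 ≈ 1023.1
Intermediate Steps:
Y(h) = 2*h**2 (Y(h) = h*(2*h) = 2*h**2)
J = -24015 (J = -5 + (2*(-49)**2)*(-5) = -5 + (2*2401)*(-5) = -5 + 4802*(-5) = -5 - 24010 = -24015)
((155772/(38950 - 1*72641) + 97292/137480) + J) + 25042 = ((155772/(38950 - 1*72641) + 97292/137480) - 24015) + 25042 = ((155772/(38950 - 72641) + 97292*(1/137480)) - 24015) + 25042 = ((155772/(-33691) + 24323/34370) - 24015) + 25042 = ((155772*(-1/33691) + 24323/34370) - 24015) + 25042 = ((-155772/33691 + 24323/34370) - 24015) + 25042 = (-647773921/165422810 - 24015) + 25042 = -3973276556071/165422810 + 25042 = 169241451949/165422810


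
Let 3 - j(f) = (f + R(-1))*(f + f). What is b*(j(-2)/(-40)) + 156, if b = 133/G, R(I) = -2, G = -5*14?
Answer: 62153/400 ≈ 155.38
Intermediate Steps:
G = -70
j(f) = 3 - 2*f*(-2 + f) (j(f) = 3 - (f - 2)*(f + f) = 3 - (-2 + f)*2*f = 3 - 2*f*(-2 + f))
b = -19/10 (b = 133/(-70) = 133*(-1/70) = -19/10 ≈ -1.9000)
b*(j(-2)/(-40)) + 156 = -19*(3 - 2*(-2)**2 + 4*(-2))/(10*(-40)) + 156 = -19*(3 - 2*4 - 8)*(-1)/(10*40) + 156 = -19*(3 - 8 - 8)*(-1)/(10*40) + 156 = -(-247)*(-1)/(10*40) + 156 = -19/10*13/40 + 156 = -247/400 + 156 = 62153/400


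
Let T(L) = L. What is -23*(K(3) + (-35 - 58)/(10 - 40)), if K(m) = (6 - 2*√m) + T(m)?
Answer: -2783/10 + 46*√3 ≈ -198.63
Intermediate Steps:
K(m) = 6 + m - 2*√m (K(m) = (6 - 2*√m) + m = 6 + m - 2*√m)
-23*(K(3) + (-35 - 58)/(10 - 40)) = -23*((6 + 3 - 2*√3) + (-35 - 58)/(10 - 40)) = -23*((9 - 2*√3) - 93/(-30)) = -23*((9 - 2*√3) - 93*(-1/30)) = -23*((9 - 2*√3) + 31/10) = -23*(121/10 - 2*√3) = -2783/10 + 46*√3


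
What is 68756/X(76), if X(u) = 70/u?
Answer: 2612728/35 ≈ 74649.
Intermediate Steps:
68756/X(76) = 68756/((70/76)) = 68756/((70*(1/76))) = 68756/(35/38) = 68756*(38/35) = 2612728/35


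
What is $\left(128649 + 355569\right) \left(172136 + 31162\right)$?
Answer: $98440550964$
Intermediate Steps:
$\left(128649 + 355569\right) \left(172136 + 31162\right) = 484218 \cdot 203298 = 98440550964$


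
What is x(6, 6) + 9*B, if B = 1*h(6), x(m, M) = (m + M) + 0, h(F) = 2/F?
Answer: 15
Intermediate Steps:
x(m, M) = M + m (x(m, M) = (M + m) + 0 = M + m)
B = ⅓ (B = 1*(2/6) = 1*(2*(⅙)) = 1*(⅓) = ⅓ ≈ 0.33333)
x(6, 6) + 9*B = (6 + 6) + 9*(⅓) = 12 + 3 = 15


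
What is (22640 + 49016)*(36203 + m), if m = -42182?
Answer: -428431224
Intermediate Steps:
(22640 + 49016)*(36203 + m) = (22640 + 49016)*(36203 - 42182) = 71656*(-5979) = -428431224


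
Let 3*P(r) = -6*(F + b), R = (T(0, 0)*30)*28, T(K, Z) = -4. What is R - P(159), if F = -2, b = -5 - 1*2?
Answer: -3378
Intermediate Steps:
b = -7 (b = -5 - 2 = -7)
R = -3360 (R = -4*30*28 = -120*28 = -3360)
P(r) = 18 (P(r) = (-6*(-2 - 7))/3 = (-6*(-9))/3 = (⅓)*54 = 18)
R - P(159) = -3360 - 1*18 = -3360 - 18 = -3378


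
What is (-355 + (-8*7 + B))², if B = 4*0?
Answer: 168921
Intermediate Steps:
B = 0
(-355 + (-8*7 + B))² = (-355 + (-8*7 + 0))² = (-355 + (-56 + 0))² = (-355 - 56)² = (-411)² = 168921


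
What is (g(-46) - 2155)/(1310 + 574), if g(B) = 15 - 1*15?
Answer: -2155/1884 ≈ -1.1438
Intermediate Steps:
g(B) = 0 (g(B) = 15 - 15 = 0)
(g(-46) - 2155)/(1310 + 574) = (0 - 2155)/(1310 + 574) = -2155/1884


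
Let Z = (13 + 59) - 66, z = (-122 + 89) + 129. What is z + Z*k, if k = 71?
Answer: 522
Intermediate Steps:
z = 96 (z = -33 + 129 = 96)
Z = 6 (Z = 72 - 66 = 6)
z + Z*k = 96 + 6*71 = 96 + 426 = 522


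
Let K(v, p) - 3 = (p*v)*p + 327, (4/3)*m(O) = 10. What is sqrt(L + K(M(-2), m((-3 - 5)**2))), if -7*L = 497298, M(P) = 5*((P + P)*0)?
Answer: 2*I*sqrt(866229)/7 ≈ 265.92*I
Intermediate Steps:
M(P) = 0 (M(P) = 5*((2*P)*0) = 5*0 = 0)
m(O) = 15/2 (m(O) = (3/4)*10 = 15/2)
K(v, p) = 330 + v*p**2 (K(v, p) = 3 + ((p*v)*p + 327) = 3 + (v*p**2 + 327) = 3 + (327 + v*p**2) = 330 + v*p**2)
L = -497298/7 (L = -1/7*497298 = -497298/7 ≈ -71043.)
sqrt(L + K(M(-2), m((-3 - 5)**2))) = sqrt(-497298/7 + (330 + 0*(15/2)**2)) = sqrt(-497298/7 + (330 + 0*(225/4))) = sqrt(-497298/7 + (330 + 0)) = sqrt(-497298/7 + 330) = sqrt(-494988/7) = 2*I*sqrt(866229)/7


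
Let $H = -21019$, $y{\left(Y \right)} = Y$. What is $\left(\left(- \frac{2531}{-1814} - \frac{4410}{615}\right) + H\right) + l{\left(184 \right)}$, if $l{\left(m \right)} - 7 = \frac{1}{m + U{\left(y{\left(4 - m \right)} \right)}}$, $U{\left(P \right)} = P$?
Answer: $- \frac{3126314879}{148748} \approx -21018.0$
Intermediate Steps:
$l{\left(m \right)} = \frac{29}{4}$ ($l{\left(m \right)} = 7 + \frac{1}{m - \left(-4 + m\right)} = 7 + \frac{1}{4} = \frac{29}{4}$)
$\left(\left(- \frac{2531}{-1814} - \frac{4410}{615}\right) + H\right) + l{\left(184 \right)} = \left(\left(- \frac{2531}{-1814} - \frac{4410}{615}\right) - 21019\right) + \frac{29}{4} = \left(\left(\left(-2531\right) \left(- \frac{1}{1814}\right) - \frac{294}{41}\right) - 21019\right) + \frac{29}{4} = \left(\left(\frac{2531}{1814} - \frac{294}{41}\right) - 21019\right) + \frac{29}{4} = \left(- \frac{429545}{74374} - 21019\right) + \frac{29}{4} = - \frac{1563696651}{74374} + \frac{29}{4} = - \frac{3126314879}{148748}$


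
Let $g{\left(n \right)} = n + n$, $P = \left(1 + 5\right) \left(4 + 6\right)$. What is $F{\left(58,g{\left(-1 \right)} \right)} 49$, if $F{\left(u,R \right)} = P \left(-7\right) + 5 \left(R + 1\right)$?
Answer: $-20825$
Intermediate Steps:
$P = 60$ ($P = 6 \cdot 10 = 60$)
$g{\left(n \right)} = 2 n$
$F{\left(u,R \right)} = -415 + 5 R$ ($F{\left(u,R \right)} = 60 \left(-7\right) + 5 \left(R + 1\right) = -420 + 5 \left(1 + R\right) = -420 + \left(5 + 5 R\right) = -415 + 5 R$)
$F{\left(58,g{\left(-1 \right)} \right)} 49 = \left(-415 + 5 \cdot 2 \left(-1\right)\right) 49 = \left(-415 + 5 \left(-2\right)\right) 49 = \left(-415 - 10\right) 49 = \left(-425\right) 49 = -20825$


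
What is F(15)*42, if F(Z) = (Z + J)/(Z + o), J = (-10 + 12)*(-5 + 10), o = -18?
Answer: -350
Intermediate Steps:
J = 10 (J = 2*5 = 10)
F(Z) = (10 + Z)/(-18 + Z) (F(Z) = (Z + 10)/(Z - 18) = (10 + Z)/(-18 + Z))
F(15)*42 = ((10 + 15)/(-18 + 15))*42 = (25/(-3))*42 = -1/3*25*42 = -25/3*42 = -350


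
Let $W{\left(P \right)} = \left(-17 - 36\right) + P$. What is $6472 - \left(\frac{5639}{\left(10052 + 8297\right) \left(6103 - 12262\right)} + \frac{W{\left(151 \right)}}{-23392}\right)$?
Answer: $\frac{8554581288136195}{1321782398736} \approx 6472.0$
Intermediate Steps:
$W{\left(P \right)} = -53 + P$
$6472 - \left(\frac{5639}{\left(10052 + 8297\right) \left(6103 - 12262\right)} + \frac{W{\left(151 \right)}}{-23392}\right) = 6472 - \left(\frac{5639}{\left(10052 + 8297\right) \left(6103 - 12262\right)} + \frac{-53 + 151}{-23392}\right) = 6472 - \left(\frac{5639}{18349 \left(-6159\right)} + 98 \left(- \frac{1}{23392}\right)\right) = 6472 - \left(\frac{5639}{-113011491} - \frac{49}{11696}\right) = 6472 - \left(5639 \left(- \frac{1}{113011491}\right) - \frac{49}{11696}\right) = 6472 - \left(- \frac{5639}{113011491} - \frac{49}{11696}\right) = 6472 - - \frac{5603516803}{1321782398736} = 6472 + \frac{5603516803}{1321782398736} = \frac{8554581288136195}{1321782398736}$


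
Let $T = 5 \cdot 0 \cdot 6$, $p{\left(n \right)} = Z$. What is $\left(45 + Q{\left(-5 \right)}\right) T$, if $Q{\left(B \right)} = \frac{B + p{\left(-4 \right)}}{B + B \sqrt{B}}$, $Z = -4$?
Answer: $0$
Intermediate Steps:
$p{\left(n \right)} = -4$
$T = 0$ ($T = 0 \cdot 6 = 0$)
$Q{\left(B \right)} = \frac{-4 + B}{B + B^{\frac{3}{2}}}$ ($Q{\left(B \right)} = \frac{B - 4}{B + B \sqrt{B}} = \frac{-4 + B}{B + B^{\frac{3}{2}}}$)
$\left(45 + Q{\left(-5 \right)}\right) T = \left(45 + \frac{-4 - 5}{-5 + \left(-5\right)^{\frac{3}{2}}}\right) 0 = \left(45 + \frac{1}{-5 - 5 i \sqrt{5}} \left(-9\right)\right) 0 = \left(45 - \frac{9}{-5 - 5 i \sqrt{5}}\right) 0 = 0$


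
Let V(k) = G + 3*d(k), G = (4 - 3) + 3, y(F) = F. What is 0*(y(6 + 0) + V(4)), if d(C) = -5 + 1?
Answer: 0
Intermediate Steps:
d(C) = -4
G = 4 (G = 1 + 3 = 4)
V(k) = -8 (V(k) = 4 + 3*(-4) = 4 - 12 = -8)
0*(y(6 + 0) + V(4)) = 0*((6 + 0) - 8) = 0*(6 - 8) = 0*(-2) = 0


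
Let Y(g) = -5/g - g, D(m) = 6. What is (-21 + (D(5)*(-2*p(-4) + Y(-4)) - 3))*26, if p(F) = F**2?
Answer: -4797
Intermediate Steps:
Y(g) = -g - 5/g
(-21 + (D(5)*(-2*p(-4) + Y(-4)) - 3))*26 = (-21 + (6*(-2*(-4)**2 + (-1*(-4) - 5/(-4))) - 3))*26 = (-21 + (6*(-2*16 + (4 - 5*(-1/4))) - 3))*26 = (-21 + (6*(-32 + (4 + 5/4)) - 3))*26 = (-21 + (6*(-32 + 21/4) - 3))*26 = (-21 + (6*(-107/4) - 3))*26 = (-21 + (-321/2 - 3))*26 = (-21 - 327/2)*26 = -369/2*26 = -4797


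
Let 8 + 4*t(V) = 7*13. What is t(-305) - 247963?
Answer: -991769/4 ≈ -2.4794e+5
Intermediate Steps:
t(V) = 83/4 (t(V) = -2 + (7*13)/4 = -2 + (¼)*91 = -2 + 91/4 = 83/4)
t(-305) - 247963 = 83/4 - 247963 = -991769/4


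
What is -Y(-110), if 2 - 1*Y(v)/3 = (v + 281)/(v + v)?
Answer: -1833/220 ≈ -8.3318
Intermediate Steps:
Y(v) = 6 - 3*(281 + v)/(2*v) (Y(v) = 6 - 3*(v + 281)/(v + v) = 6 - 3*(281 + v)/(2*v))
-Y(-110) = -3*(-281 + 3*(-110))/(2*(-110)) = -3*(-1)*(-281 - 330)/(2*110) = -3*(-1)*(-611)/(2*110) = -1*1833/220 = -1833/220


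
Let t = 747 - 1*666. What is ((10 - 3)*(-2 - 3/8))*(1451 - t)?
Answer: -91105/4 ≈ -22776.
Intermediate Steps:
t = 81 (t = 747 - 666 = 81)
((10 - 3)*(-2 - 3/8))*(1451 - t) = ((10 - 3)*(-2 - 3/8))*(1451 - 1*81) = (7*(-2 - 3*1/8))*(1451 - 81) = (7*(-2 - 3/8))*1370 = (7*(-19/8))*1370 = -133/8*1370 = -91105/4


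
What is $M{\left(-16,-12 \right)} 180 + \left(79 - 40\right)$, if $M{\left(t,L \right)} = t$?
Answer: $-2841$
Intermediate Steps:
$M{\left(-16,-12 \right)} 180 + \left(79 - 40\right) = \left(-16\right) 180 + \left(79 - 40\right) = -2880 + \left(79 - 40\right) = -2880 + 39 = -2841$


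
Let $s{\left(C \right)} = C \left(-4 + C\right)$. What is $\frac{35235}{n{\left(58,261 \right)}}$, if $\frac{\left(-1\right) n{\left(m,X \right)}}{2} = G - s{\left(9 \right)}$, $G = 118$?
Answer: $- \frac{35235}{146} \approx -241.34$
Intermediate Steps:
$n{\left(m,X \right)} = -146$ ($n{\left(m,X \right)} = - 2 \left(118 - 9 \left(-4 + 9\right)\right) = - 2 \left(118 - 9 \cdot 5\right) = - 2 \left(118 - 45\right) = \left(-2\right) 73 = -146$)
$\frac{35235}{n{\left(58,261 \right)}} = \frac{35235}{-146} = 35235 \left(- \frac{1}{146}\right) = - \frac{35235}{146}$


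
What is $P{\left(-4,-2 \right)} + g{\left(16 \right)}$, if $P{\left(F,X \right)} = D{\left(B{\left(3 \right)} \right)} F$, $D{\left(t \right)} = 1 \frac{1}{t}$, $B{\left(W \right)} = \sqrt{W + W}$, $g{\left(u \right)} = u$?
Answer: $16 - \frac{2 \sqrt{6}}{3} \approx 14.367$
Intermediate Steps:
$B{\left(W \right)} = \sqrt{2} \sqrt{W}$ ($B{\left(W \right)} = \sqrt{2 W} = \sqrt{2} \sqrt{W}$)
$D{\left(t \right)} = \frac{1}{t}$
$P{\left(F,X \right)} = \frac{F \sqrt{6}}{6}$ ($P{\left(F,X \right)} = \frac{F}{\sqrt{2} \sqrt{3}} = \frac{F}{\sqrt{6}} = \frac{\sqrt{6}}{6} F = \frac{F \sqrt{6}}{6}$)
$P{\left(-4,-2 \right)} + g{\left(16 \right)} = \frac{1}{6} \left(-4\right) \sqrt{6} + 16 = - \frac{2 \sqrt{6}}{3} + 16 = 16 - \frac{2 \sqrt{6}}{3}$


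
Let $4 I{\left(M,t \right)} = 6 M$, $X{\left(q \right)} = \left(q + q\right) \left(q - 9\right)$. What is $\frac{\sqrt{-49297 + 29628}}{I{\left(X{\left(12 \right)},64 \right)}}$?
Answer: $\frac{i \sqrt{19669}}{108} \approx 1.2986 i$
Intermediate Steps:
$X{\left(q \right)} = 2 q \left(-9 + q\right)$
$I{\left(M,t \right)} = \frac{3 M}{2}$ ($I{\left(M,t \right)} = \frac{6 M}{4} = \frac{3 M}{2}$)
$\frac{\sqrt{-49297 + 29628}}{I{\left(X{\left(12 \right)},64 \right)}} = \frac{\sqrt{-49297 + 29628}}{\frac{3}{2} \cdot 2 \cdot 12 \left(-9 + 12\right)} = \frac{\sqrt{-19669}}{\frac{3}{2} \cdot 2 \cdot 12 \cdot 3} = \frac{i \sqrt{19669}}{\frac{3}{2} \cdot 72} = \frac{i \sqrt{19669}}{108}$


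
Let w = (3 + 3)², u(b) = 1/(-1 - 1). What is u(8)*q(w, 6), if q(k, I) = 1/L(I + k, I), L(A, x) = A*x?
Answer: -1/504 ≈ -0.0019841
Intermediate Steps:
u(b) = -½ (u(b) = 1/(-2) = -½)
w = 36 (w = 6² = 36)
q(k, I) = 1/(I*(I + k)) (q(k, I) = 1/((I + k)*I) = 1/(I*(I + k)))
u(8)*q(w, 6) = -1/(2*6*(6 + 36)) = -1/(12*42) = -½*1/252 = -1/504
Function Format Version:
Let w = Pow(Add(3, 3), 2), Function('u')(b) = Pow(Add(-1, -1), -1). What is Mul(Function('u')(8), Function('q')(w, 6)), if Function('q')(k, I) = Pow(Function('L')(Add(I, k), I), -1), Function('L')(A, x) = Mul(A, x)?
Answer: Rational(-1, 504) ≈ -0.0019841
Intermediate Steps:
Function('u')(b) = Rational(-1, 2) (Function('u')(b) = Pow(-2, -1) = Rational(-1, 2))
w = 36 (w = Pow(6, 2) = 36)
Function('q')(k, I) = Mul(Pow(I, -1), Pow(Add(I, k), -1)) (Function('q')(k, I) = Pow(Mul(Add(I, k), I), -1) = Pow(Mul(I, Add(I, k)), -1) = Mul(Pow(I, -1), Pow(Add(I, k), -1)))
Mul(Function('u')(8), Function('q')(w, 6)) = Mul(Rational(-1, 2), Mul(Pow(6, -1), Pow(Add(6, 36), -1))) = Mul(Rational(-1, 2), Mul(Rational(1, 6), Pow(42, -1))) = Mul(Rational(-1, 2), Mul(Rational(1, 6), Rational(1, 42))) = Mul(Rational(-1, 2), Rational(1, 252)) = Rational(-1, 504)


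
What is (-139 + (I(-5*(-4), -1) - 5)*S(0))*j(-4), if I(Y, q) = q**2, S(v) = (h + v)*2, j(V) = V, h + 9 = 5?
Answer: 428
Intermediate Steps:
h = -4 (h = -9 + 5 = -4)
S(v) = -8 + 2*v (S(v) = (-4 + v)*2 = -8 + 2*v)
(-139 + (I(-5*(-4), -1) - 5)*S(0))*j(-4) = (-139 + ((-1)**2 - 5)*(-8 + 2*0))*(-4) = (-139 + (1 - 5)*(-8 + 0))*(-4) = (-139 - 4*(-8))*(-4) = (-139 + 32)*(-4) = -107*(-4) = 428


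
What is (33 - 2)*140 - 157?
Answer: 4183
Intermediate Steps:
(33 - 2)*140 - 157 = 31*140 - 157 = 4340 - 157 = 4183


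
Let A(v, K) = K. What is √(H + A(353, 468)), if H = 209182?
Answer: 5*√8386 ≈ 457.88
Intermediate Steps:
√(H + A(353, 468)) = √(209182 + 468) = √209650 = 5*√8386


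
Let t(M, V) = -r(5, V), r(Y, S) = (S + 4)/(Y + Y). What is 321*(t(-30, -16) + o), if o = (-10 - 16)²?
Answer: 1086906/5 ≈ 2.1738e+5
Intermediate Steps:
r(Y, S) = (4 + S)/(2*Y) (r(Y, S) = (4 + S)/((2*Y)) = (4 + S)*(1/(2*Y)) = (4 + S)/(2*Y))
o = 676 (o = (-26)² = 676)
t(M, V) = -⅖ - V/10 (t(M, V) = -(4 + V)/(2*5) = -(⅖ + V/10) = -⅖ - V/10)
321*(t(-30, -16) + o) = 321*((-⅖ - ⅒*(-16)) + 676) = 321*((-⅖ + 8/5) + 676) = 321*(6/5 + 676) = 321*(3386/5) = 1086906/5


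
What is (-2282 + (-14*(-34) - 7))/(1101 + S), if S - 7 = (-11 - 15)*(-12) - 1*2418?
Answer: 1813/998 ≈ 1.8166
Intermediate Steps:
S = -2099 (S = 7 + ((-11 - 15)*(-12) - 1*2418) = 7 + (-26*(-12) - 2418) = 7 + (312 - 2418) = 7 - 2106 = -2099)
(-2282 + (-14*(-34) - 7))/(1101 + S) = (-2282 + (-14*(-34) - 7))/(1101 - 2099) = (-2282 + (476 - 7))/(-998) = (-2282 + 469)*(-1/998) = -1813*(-1/998) = 1813/998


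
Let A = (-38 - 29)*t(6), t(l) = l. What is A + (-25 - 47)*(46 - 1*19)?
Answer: -2346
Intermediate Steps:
A = -402 (A = (-38 - 29)*6 = -67*6 = -402)
A + (-25 - 47)*(46 - 1*19) = -402 + (-25 - 47)*(46 - 1*19) = -402 - 72*(46 - 19) = -402 - 72*27 = -402 - 1944 = -2346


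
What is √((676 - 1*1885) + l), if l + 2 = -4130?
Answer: 7*I*√109 ≈ 73.082*I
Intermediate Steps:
l = -4132 (l = -2 - 4130 = -4132)
√((676 - 1*1885) + l) = √((676 - 1*1885) - 4132) = √((676 - 1885) - 4132) = √(-1209 - 4132) = √(-5341) = 7*I*√109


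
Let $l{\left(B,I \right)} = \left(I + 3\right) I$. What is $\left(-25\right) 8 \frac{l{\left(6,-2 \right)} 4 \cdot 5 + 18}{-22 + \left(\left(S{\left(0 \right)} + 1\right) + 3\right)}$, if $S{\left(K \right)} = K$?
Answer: $- \frac{2200}{9} \approx -244.44$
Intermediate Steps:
$l{\left(B,I \right)} = I \left(3 + I\right)$ ($l{\left(B,I \right)} = \left(3 + I\right) I = I \left(3 + I\right)$)
$\left(-25\right) 8 \frac{l{\left(6,-2 \right)} 4 \cdot 5 + 18}{-22 + \left(\left(S{\left(0 \right)} + 1\right) + 3\right)} = \left(-25\right) 8 \frac{- 2 \left(3 - 2\right) 4 \cdot 5 + 18}{-22 + \left(\left(0 + 1\right) + 3\right)} = - 200 \frac{\left(-2\right) 1 \cdot 4 \cdot 5 + 18}{-22 + \left(1 + 3\right)} = - 200 \frac{\left(-2\right) 4 \cdot 5 + 18}{-22 + 4} = - 200 \frac{\left(-8\right) 5 + 18}{-18} = - 200 \left(-40 + 18\right) \left(- \frac{1}{18}\right) = - 200 \left(\left(-22\right) \left(- \frac{1}{18}\right)\right) = \left(-200\right) \frac{11}{9} = - \frac{2200}{9}$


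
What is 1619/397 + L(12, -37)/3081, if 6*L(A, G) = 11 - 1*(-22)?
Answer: 9980645/2446314 ≈ 4.0799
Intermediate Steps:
L(A, G) = 11/2 (L(A, G) = (11 - 1*(-22))/6 = (11 + 22)/6 = (⅙)*33 = 11/2)
1619/397 + L(12, -37)/3081 = 1619/397 + (11/2)/3081 = 1619*(1/397) + (11/2)*(1/3081) = 1619/397 + 11/6162 = 9980645/2446314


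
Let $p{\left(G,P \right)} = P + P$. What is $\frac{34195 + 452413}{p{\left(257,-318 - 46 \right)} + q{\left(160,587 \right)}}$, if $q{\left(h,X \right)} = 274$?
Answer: $- \frac{243304}{227} \approx -1071.8$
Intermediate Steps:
$p{\left(G,P \right)} = 2 P$
$\frac{34195 + 452413}{p{\left(257,-318 - 46 \right)} + q{\left(160,587 \right)}} = \frac{34195 + 452413}{2 \left(-318 - 46\right) + 274} = \frac{486608}{2 \left(-364\right) + 274} = \frac{486608}{-728 + 274} = \frac{486608}{-454} = 486608 \left(- \frac{1}{454}\right) = - \frac{243304}{227}$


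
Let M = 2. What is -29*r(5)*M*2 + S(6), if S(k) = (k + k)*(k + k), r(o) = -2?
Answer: 376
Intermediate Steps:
S(k) = 4*k**2 (S(k) = (2*k)*(2*k) = 4*k**2)
-29*r(5)*M*2 + S(6) = -29*(-2*2)*2 + 4*6**2 = -(-116)*2 + 4*36 = -29*(-8) + 144 = 232 + 144 = 376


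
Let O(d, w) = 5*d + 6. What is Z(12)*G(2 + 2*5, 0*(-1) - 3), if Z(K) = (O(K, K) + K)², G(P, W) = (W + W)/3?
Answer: -12168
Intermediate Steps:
O(d, w) = 6 + 5*d
G(P, W) = 2*W/3 (G(P, W) = (2*W)*(⅓) = 2*W/3)
Z(K) = (6 + 6*K)² (Z(K) = ((6 + 5*K) + K)² = (6 + 6*K)²)
Z(12)*G(2 + 2*5, 0*(-1) - 3) = (36*(1 + 12)²)*(2*(0*(-1) - 3)/3) = (36*13²)*(2*(0 - 3)/3) = (36*169)*((⅔)*(-3)) = 6084*(-2) = -12168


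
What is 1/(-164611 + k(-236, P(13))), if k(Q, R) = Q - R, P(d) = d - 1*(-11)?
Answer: -1/164871 ≈ -6.0653e-6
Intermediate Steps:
P(d) = 11 + d (P(d) = d + 11 = 11 + d)
1/(-164611 + k(-236, P(13))) = 1/(-164611 + (-236 - (11 + 13))) = 1/(-164611 + (-236 - 1*24)) = 1/(-164611 + (-236 - 24)) = 1/(-164611 - 260) = 1/(-164871) = -1/164871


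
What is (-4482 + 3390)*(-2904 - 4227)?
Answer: 7787052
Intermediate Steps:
(-4482 + 3390)*(-2904 - 4227) = -1092*(-7131) = 7787052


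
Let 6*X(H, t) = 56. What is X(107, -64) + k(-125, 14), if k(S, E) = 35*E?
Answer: 1498/3 ≈ 499.33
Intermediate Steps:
X(H, t) = 28/3 (X(H, t) = (⅙)*56 = 28/3)
X(107, -64) + k(-125, 14) = 28/3 + 35*14 = 28/3 + 490 = 1498/3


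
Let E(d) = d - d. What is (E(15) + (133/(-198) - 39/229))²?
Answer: 1457636041/2055896964 ≈ 0.70900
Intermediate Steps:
E(d) = 0
(E(15) + (133/(-198) - 39/229))² = (0 + (133/(-198) - 39/229))² = (0 + (133*(-1/198) - 39*1/229))² = (0 + (-133/198 - 39/229))² = (0 - 38179/45342)² = (-38179/45342)² = 1457636041/2055896964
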